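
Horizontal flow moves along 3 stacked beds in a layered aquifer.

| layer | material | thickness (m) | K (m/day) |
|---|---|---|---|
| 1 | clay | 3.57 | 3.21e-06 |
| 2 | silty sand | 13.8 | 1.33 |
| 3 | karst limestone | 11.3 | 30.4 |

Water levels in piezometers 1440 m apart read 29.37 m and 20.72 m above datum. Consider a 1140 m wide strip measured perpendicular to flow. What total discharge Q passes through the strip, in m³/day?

2480

Flow is parallel to layering, so each bed carries its own Darcy discharge and the transmissivities add.
Σ(K_i·b_i) = 3.21e-06×3.57 + 1.33×13.8 + 30.4×11.3 = 361.9 m²/day.
Hydraulic gradient i = (29.37 − 20.72) / 1440 = 8.65 / 1440 = 0.006007.
Q = Σ(K_i·b_i) · W · i = 361.9 × 1140 × 0.006007 = 2478 m³/day.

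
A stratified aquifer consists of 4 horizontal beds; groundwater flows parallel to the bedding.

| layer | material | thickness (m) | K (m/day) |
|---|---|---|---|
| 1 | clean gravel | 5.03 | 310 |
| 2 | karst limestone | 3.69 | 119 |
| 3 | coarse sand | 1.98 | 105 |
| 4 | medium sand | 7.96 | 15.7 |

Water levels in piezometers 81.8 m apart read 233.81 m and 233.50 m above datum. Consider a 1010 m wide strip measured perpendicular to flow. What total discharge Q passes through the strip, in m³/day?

8920

Flow is parallel to layering, so each bed carries its own Darcy discharge and the transmissivities add.
Σ(K_i·b_i) = 310×5.03 + 119×3.69 + 105×1.98 + 15.7×7.96 = 2331 m²/day.
Hydraulic gradient i = (233.81 − 233.50) / 81.8 = 0.31 / 81.8 = 0.003790.
Q = Σ(K_i·b_i) · W · i = 2331 × 1010 × 0.003790 = 8923 m³/day.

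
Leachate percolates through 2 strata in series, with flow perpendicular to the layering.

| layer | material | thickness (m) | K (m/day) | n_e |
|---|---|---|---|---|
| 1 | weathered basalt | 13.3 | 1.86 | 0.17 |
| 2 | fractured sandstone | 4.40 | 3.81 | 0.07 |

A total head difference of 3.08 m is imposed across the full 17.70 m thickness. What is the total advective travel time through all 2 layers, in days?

With flow normal to the layers, continuity requires the same specific discharge q through every layer.
Σ(b_i/K_i) = 13.3/1.86 + 4.40/3.81 = 8.305 d.
q = Δh / Σ(b_i/K_i) = 3.08 / 8.305 = 0.3708 m/day.
In each layer the seepage velocity is v_i = q/n_i, so the layer transit time is t_i = b_i·n_i / q:
  layer 1 (weathered basalt): t_1 = 13.3 × 0.17 / 0.3708 = 6.097 d
  layer 2 (fractured sandstone): t_2 = 4.40 × 0.07 / 0.3708 = 0.8305 d
Total t = Σ t_i = 6.927 days.

6.93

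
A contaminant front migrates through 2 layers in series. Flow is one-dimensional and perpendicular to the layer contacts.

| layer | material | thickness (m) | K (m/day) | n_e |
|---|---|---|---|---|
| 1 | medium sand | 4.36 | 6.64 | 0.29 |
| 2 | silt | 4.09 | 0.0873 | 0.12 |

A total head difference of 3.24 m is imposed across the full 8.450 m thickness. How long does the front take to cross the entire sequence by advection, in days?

25.7

With flow normal to the layers, continuity requires the same specific discharge q through every layer.
Σ(b_i/K_i) = 4.36/6.64 + 4.09/0.0873 = 47.51 d.
q = Δh / Σ(b_i/K_i) = 3.24 / 47.51 = 0.06820 m/day.
In each layer the seepage velocity is v_i = q/n_i, so the layer transit time is t_i = b_i·n_i / q:
  layer 1 (medium sand): t_1 = 4.36 × 0.29 / 0.06820 = 18.54 d
  layer 2 (silt): t_2 = 4.09 × 0.12 / 0.06820 = 7.196 d
Total t = Σ t_i = 25.74 days.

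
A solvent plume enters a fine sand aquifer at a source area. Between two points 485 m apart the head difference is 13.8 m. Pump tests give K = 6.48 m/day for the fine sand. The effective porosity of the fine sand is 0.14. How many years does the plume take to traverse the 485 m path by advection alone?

1.01

Hydraulic gradient i = Δh / L = 13.8 / 485 = 0.02845.
Darcy flux q = K · i = 6.480 × 0.02845 = 0.1844 m/day.
Seepage velocity v = q / n_e = 0.1844 / 0.14 = 1.317 m/day.
Travel time t = L / v = 485 / 1.317 = 368.3 days = 1.008 years.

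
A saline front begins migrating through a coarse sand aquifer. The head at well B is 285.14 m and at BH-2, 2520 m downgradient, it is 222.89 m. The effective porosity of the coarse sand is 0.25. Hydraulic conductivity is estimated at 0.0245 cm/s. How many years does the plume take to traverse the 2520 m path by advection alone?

Convert K: 0.0245 cm/s × 864 = 21.17 m/day.
Hydraulic gradient i = (285.14 − 222.89) / 2520 = 62.25 / 2520 = 0.02470.
Darcy flux q = K · i = 21.17 × 0.02470 = 0.5229 m/day.
Seepage velocity v = q / n_e = 0.5229 / 0.25 = 2.092 m/day.
Travel time t = L / v = 2520 / 2.092 = 1205 days = 3.299 years.

3.30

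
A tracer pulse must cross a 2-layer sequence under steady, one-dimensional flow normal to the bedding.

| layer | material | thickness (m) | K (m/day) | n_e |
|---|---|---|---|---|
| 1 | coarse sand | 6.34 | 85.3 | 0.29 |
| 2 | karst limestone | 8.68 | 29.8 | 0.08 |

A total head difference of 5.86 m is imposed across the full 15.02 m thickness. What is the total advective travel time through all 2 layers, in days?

With flow normal to the layers, continuity requires the same specific discharge q through every layer.
Σ(b_i/K_i) = 6.34/85.3 + 8.68/29.8 = 0.3656 d.
q = Δh / Σ(b_i/K_i) = 5.86 / 0.3656 = 16.03 m/day.
In each layer the seepage velocity is v_i = q/n_i, so the layer transit time is t_i = b_i·n_i / q:
  layer 1 (coarse sand): t_1 = 6.34 × 0.29 / 16.03 = 0.1147 d
  layer 2 (karst limestone): t_2 = 8.68 × 0.08 / 16.03 = 0.04332 d
Total t = Σ t_i = 0.1580 days.

0.158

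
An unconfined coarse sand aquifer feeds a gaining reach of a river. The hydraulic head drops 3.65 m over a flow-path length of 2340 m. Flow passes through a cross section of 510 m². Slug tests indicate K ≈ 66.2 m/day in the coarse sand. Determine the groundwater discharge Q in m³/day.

Hydraulic gradient i = Δh / L = 3.65 / 2340 = 0.001560.
Darcy's law: Q = K · A · i = 66.20 × 510.0 × 0.001560 = 52.66 m³/day.

52.7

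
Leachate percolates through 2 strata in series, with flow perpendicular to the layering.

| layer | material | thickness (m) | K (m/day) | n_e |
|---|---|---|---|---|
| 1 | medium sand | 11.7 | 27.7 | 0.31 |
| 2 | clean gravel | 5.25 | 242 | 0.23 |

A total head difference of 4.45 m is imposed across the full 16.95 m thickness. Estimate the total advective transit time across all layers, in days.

With flow normal to the layers, continuity requires the same specific discharge q through every layer.
Σ(b_i/K_i) = 11.7/27.7 + 5.25/242 = 0.4441 d.
q = Δh / Σ(b_i/K_i) = 4.45 / 0.4441 = 10.02 m/day.
In each layer the seepage velocity is v_i = q/n_i, so the layer transit time is t_i = b_i·n_i / q:
  layer 1 (medium sand): t_1 = 11.7 × 0.31 / 10.02 = 0.3619 d
  layer 2 (clean gravel): t_2 = 5.25 × 0.23 / 10.02 = 0.1205 d
Total t = Σ t_i = 0.4824 days.

0.482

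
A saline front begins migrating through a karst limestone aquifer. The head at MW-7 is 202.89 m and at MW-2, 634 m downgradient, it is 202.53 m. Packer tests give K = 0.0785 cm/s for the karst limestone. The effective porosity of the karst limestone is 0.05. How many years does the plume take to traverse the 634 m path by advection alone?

Convert K: 0.0785 cm/s × 864 = 67.82 m/day.
Hydraulic gradient i = (202.89 − 202.53) / 634 = 0.36 / 634 = 0.0005678.
Darcy flux q = K · i = 67.82 × 0.0005678 = 0.03851 m/day.
Seepage velocity v = q / n_e = 0.03851 / 0.05 = 0.7702 m/day.
Travel time t = L / v = 634 / 0.7702 = 823.1 days = 2.254 years.

2.25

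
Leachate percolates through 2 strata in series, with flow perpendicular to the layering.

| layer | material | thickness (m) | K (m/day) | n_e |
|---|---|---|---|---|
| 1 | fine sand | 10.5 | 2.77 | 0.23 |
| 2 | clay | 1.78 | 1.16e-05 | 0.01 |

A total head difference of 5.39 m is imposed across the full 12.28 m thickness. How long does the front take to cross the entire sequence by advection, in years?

With flow normal to the layers, continuity requires the same specific discharge q through every layer.
Σ(b_i/K_i) = 10.5/2.77 + 1.78/1.16e-05 = 1.535e+05 d.
q = Δh / Σ(b_i/K_i) = 5.39 / 1.535e+05 = 3.512e-05 m/day.
In each layer the seepage velocity is v_i = q/n_i, so the layer transit time is t_i = b_i·n_i / q:
  layer 1 (fine sand): t_1 = 10.5 × 0.23 / 3.512e-05 = 68754 d
  layer 2 (clay): t_2 = 1.78 × 0.01 / 3.512e-05 = 506.8 d
Total t = Σ t_i = 69261 days = 189.6 years.

190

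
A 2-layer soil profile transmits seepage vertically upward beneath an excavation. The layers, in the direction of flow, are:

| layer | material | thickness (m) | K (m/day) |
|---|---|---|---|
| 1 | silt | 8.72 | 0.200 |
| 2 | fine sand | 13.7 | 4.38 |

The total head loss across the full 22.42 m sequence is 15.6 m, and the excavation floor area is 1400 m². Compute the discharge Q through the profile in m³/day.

467

Flow is perpendicular to layering, so the layers act in series and the equivalent K is the thickness-weighted harmonic mean.
Total thickness L = 8.72 + 13.7 = 22.42 m.
Σ(b_i/K_i) = 8.72/0.200 + 13.7/4.38 = 46.73 d.
K_eq = L / Σ(b_i/K_i) = 22.42 / 46.73 = 0.4798 m/day.
Q = K_eq · A · (Δh/L) = 0.4798 × 1400 × (15.6/22.42) = 467.4 m³/day.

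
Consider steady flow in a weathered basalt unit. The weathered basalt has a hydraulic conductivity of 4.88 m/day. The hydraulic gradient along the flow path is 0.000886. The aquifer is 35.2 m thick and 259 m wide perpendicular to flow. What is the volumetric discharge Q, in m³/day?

39.4

Cross-sectional area A = 259 × 35.2 = 9117 m².
Hydraulic gradient i = 0.000886.
Darcy's law: Q = K · A · i = 4.880 × 9117 × 0.0008860 = 39.42 m³/day.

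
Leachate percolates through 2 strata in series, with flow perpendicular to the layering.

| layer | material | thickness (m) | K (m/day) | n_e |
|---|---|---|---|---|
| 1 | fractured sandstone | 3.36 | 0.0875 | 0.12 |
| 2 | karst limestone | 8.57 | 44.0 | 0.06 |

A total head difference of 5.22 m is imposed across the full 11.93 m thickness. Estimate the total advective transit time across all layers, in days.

6.78

With flow normal to the layers, continuity requires the same specific discharge q through every layer.
Σ(b_i/K_i) = 3.36/0.0875 + 8.57/44.0 = 38.59 d.
q = Δh / Σ(b_i/K_i) = 5.22 / 38.59 = 0.1353 m/day.
In each layer the seepage velocity is v_i = q/n_i, so the layer transit time is t_i = b_i·n_i / q:
  layer 1 (fractured sandstone): t_1 = 3.36 × 0.12 / 0.1353 = 2.981 d
  layer 2 (karst limestone): t_2 = 8.57 × 0.06 / 0.1353 = 3.802 d
Total t = Σ t_i = 6.783 days.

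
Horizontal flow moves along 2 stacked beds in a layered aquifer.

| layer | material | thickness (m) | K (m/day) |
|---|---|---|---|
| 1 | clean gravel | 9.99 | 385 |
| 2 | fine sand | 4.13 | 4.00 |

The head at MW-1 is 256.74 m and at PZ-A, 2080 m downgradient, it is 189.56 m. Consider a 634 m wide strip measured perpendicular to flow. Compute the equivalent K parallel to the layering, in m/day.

274

Flow is parallel to layering, so each bed carries its own Darcy discharge and the transmissivities add.
Σ(K_i·b_i) = 385×9.99 + 4.00×4.13 = 3863 m²/day.
Total thickness b = 14.12 m, so K_eq = Σ(K_i·b_i)/b = 273.6 m/day.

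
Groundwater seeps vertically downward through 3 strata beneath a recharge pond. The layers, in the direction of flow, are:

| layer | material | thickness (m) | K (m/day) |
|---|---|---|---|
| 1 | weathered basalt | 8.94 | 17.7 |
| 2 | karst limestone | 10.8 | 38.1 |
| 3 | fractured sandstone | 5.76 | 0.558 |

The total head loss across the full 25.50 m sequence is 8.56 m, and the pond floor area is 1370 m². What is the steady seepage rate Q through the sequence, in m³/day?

1060

Flow is perpendicular to layering, so the layers act in series and the equivalent K is the thickness-weighted harmonic mean.
Total thickness L = 8.94 + 10.8 + 5.76 = 25.50 m.
Σ(b_i/K_i) = 8.94/17.7 + 10.8/38.1 + 5.76/0.558 = 11.11 d.
K_eq = L / Σ(b_i/K_i) = 25.50 / 11.11 = 2.295 m/day.
Q = K_eq · A · (Δh/L) = 2.295 × 1370 × (8.56/25.50) = 1055 m³/day.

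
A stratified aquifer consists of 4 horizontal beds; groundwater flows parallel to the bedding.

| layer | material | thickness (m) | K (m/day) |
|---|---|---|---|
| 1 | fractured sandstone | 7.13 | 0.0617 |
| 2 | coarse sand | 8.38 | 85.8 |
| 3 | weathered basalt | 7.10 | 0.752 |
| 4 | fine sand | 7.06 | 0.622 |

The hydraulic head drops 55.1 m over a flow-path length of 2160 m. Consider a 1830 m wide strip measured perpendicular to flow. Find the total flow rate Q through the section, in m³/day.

Flow is parallel to layering, so each bed carries its own Darcy discharge and the transmissivities add.
Σ(K_i·b_i) = 0.0617×7.13 + 85.8×8.38 + 0.752×7.10 + 0.622×7.06 = 729.2 m²/day.
Hydraulic gradient i = Δh / L = 55.1 / 2160 = 0.02551.
Q = Σ(K_i·b_i) · W · i = 729.2 × 1830 × 0.02551 = 34039 m³/day.

34000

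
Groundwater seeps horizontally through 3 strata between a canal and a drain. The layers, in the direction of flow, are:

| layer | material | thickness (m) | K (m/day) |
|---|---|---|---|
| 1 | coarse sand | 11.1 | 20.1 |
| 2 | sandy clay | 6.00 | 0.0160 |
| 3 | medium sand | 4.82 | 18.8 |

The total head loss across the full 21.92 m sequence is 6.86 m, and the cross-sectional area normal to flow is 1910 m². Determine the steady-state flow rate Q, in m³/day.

Flow is perpendicular to layering, so the layers act in series and the equivalent K is the thickness-weighted harmonic mean.
Total thickness L = 11.1 + 6.00 + 4.82 = 21.92 m.
Σ(b_i/K_i) = 11.1/20.1 + 6.00/0.0160 + 4.82/18.8 = 375.8 d.
K_eq = L / Σ(b_i/K_i) = 21.92 / 375.8 = 0.05833 m/day.
Q = K_eq · A · (Δh/L) = 0.05833 × 1910 × (6.86/21.92) = 34.87 m³/day.

34.9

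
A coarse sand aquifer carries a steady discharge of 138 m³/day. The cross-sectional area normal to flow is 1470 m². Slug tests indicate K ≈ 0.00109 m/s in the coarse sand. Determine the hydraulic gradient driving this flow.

0.000997

Convert K: 0.00109 m/s × 86400 = 94.18 m/day.
From Q = K·A·i, i = Q / (K·A) = 138 / (94.18 × 1470) = 0.0009968.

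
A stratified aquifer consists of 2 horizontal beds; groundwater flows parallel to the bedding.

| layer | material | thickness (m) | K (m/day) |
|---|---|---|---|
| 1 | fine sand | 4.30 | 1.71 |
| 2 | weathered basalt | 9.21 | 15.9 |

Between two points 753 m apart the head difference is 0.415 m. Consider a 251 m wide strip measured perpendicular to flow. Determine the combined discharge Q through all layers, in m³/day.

21.3

Flow is parallel to layering, so each bed carries its own Darcy discharge and the transmissivities add.
Σ(K_i·b_i) = 1.71×4.30 + 15.9×9.21 = 153.8 m²/day.
Hydraulic gradient i = Δh / L = 0.415 / 753 = 0.0005511.
Q = Σ(K_i·b_i) · W · i = 153.8 × 251 × 0.0005511 = 21.27 m³/day.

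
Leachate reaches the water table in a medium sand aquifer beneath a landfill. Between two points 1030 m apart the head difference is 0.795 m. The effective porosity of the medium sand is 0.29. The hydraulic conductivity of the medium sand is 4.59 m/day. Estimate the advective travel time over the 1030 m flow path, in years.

Hydraulic gradient i = Δh / L = 0.795 / 1030 = 0.0007718.
Darcy flux q = K · i = 4.590 × 0.0007718 = 0.003543 m/day.
Seepage velocity v = q / n_e = 0.003543 / 0.29 = 0.01222 m/day.
Travel time t = L / v = 1030 / 0.01222 = 84313 days = 230.8 years.

231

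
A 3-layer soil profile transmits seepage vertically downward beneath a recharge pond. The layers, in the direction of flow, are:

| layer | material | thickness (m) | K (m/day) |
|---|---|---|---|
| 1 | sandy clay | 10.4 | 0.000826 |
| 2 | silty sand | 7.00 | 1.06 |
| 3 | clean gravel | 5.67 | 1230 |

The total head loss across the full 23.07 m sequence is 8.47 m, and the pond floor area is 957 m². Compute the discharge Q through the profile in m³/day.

Flow is perpendicular to layering, so the layers act in series and the equivalent K is the thickness-weighted harmonic mean.
Total thickness L = 10.4 + 7.00 + 5.67 = 23.07 m.
Σ(b_i/K_i) = 10.4/0.000826 + 7.00/1.06 + 5.67/1230 = 12597 d.
K_eq = L / Σ(b_i/K_i) = 23.07 / 12597 = 0.001831 m/day.
Q = K_eq · A · (Δh/L) = 0.001831 × 957 × (8.47/23.07) = 0.6434 m³/day.

0.643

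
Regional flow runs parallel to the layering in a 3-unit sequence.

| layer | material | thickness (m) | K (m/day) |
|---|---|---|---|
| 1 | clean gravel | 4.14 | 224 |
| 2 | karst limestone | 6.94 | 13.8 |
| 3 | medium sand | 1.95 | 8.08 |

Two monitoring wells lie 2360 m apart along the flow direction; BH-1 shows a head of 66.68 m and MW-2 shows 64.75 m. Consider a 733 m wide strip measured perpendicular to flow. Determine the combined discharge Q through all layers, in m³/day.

Flow is parallel to layering, so each bed carries its own Darcy discharge and the transmissivities add.
Σ(K_i·b_i) = 224×4.14 + 13.8×6.94 + 8.08×1.95 = 1039 m²/day.
Hydraulic gradient i = (66.68 − 64.75) / 2360 = 1.93 / 2360 = 0.0008178.
Q = Σ(K_i·b_i) · W · i = 1039 × 733 × 0.0008178 = 622.8 m³/day.

623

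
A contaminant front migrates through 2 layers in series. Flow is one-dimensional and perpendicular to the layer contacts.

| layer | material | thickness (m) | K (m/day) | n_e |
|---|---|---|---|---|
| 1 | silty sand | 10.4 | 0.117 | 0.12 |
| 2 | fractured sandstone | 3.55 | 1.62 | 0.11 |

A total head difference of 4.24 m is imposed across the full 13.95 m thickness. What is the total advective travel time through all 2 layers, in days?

35.2

With flow normal to the layers, continuity requires the same specific discharge q through every layer.
Σ(b_i/K_i) = 10.4/0.117 + 3.55/1.62 = 91.08 d.
q = Δh / Σ(b_i/K_i) = 4.24 / 91.08 = 0.04655 m/day.
In each layer the seepage velocity is v_i = q/n_i, so the layer transit time is t_i = b_i·n_i / q:
  layer 1 (silty sand): t_1 = 10.4 × 0.12 / 0.04655 = 26.81 d
  layer 2 (fractured sandstone): t_2 = 3.55 × 0.11 / 0.04655 = 8.388 d
Total t = Σ t_i = 35.20 days.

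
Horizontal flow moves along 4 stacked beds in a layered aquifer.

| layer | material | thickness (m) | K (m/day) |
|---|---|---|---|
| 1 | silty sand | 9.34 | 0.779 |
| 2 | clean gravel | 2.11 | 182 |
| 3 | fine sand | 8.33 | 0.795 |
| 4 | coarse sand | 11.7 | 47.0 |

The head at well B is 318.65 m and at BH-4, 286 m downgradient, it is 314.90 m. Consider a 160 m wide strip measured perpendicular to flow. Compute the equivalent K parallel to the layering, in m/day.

30.1

Flow is parallel to layering, so each bed carries its own Darcy discharge and the transmissivities add.
Σ(K_i·b_i) = 0.779×9.34 + 182×2.11 + 0.795×8.33 + 47.0×11.7 = 947.8 m²/day.
Total thickness b = 31.48 m, so K_eq = Σ(K_i·b_i)/b = 30.11 m/day.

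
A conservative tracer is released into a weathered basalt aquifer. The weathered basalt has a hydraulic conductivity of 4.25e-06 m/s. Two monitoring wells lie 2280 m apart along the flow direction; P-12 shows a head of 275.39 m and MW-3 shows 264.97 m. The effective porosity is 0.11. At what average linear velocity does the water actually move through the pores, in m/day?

0.0153

Convert K: 4.25e-06 m/s × 86400 = 0.3672 m/day.
Hydraulic gradient i = (275.39 − 264.97) / 2280 = 10.42 / 2280 = 0.004570.
Darcy flux q = K · i = 0.3672 × 0.004570 = 0.001678 m/day.
Seepage velocity v = q / n_e = 0.001678 / 0.11 = 0.01526 m/day.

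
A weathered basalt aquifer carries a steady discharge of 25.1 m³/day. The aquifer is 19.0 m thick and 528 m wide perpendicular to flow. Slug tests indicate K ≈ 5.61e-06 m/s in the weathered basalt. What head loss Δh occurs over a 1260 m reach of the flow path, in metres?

Convert K: 5.61e-06 m/s × 86400 = 0.4847 m/day.
Cross-sectional area A = 528 × 19.0 = 10032 m².
From Q = K·A·i, i = Q / (K·A) = 25.1 / (0.4847 × 10032) = 0.005162.
Head loss Δh = i · L = 0.005162 × 1260 = 6.504 m.

6.50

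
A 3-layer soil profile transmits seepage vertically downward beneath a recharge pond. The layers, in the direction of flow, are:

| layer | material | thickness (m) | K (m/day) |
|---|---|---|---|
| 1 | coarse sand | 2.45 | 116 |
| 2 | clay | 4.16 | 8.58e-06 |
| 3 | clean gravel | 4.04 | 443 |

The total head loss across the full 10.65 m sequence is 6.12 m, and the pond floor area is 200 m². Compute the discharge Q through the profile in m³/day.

0.00252

Flow is perpendicular to layering, so the layers act in series and the equivalent K is the thickness-weighted harmonic mean.
Total thickness L = 2.45 + 4.16 + 4.04 = 10.65 m.
Σ(b_i/K_i) = 2.45/116 + 4.16/8.58e-06 + 4.04/443 = 4.848e+05 d.
K_eq = L / Σ(b_i/K_i) = 10.65 / 4.848e+05 = 2.197e-05 m/day.
Q = K_eq · A · (Δh/L) = 2.197e-05 × 200 × (6.12/10.65) = 0.002524 m³/day.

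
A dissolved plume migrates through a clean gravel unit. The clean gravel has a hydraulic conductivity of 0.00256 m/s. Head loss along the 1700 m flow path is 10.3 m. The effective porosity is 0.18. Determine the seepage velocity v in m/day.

7.45

Convert K: 0.00256 m/s × 86400 = 221.2 m/day.
Hydraulic gradient i = Δh / L = 10.3 / 1700 = 0.006059.
Darcy flux q = K · i = 221.2 × 0.006059 = 1.340 m/day.
Seepage velocity v = q / n_e = 1.340 / 0.18 = 7.445 m/day.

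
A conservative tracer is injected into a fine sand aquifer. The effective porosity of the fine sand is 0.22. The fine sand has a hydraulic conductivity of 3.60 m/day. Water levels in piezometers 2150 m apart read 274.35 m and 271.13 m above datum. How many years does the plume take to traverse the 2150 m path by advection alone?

Hydraulic gradient i = (274.35 − 271.13) / 2150 = 3.22 / 2150 = 0.001498.
Darcy flux q = K · i = 3.600 × 0.001498 = 0.005392 m/day.
Seepage velocity v = q / n_e = 0.005392 / 0.22 = 0.02451 m/day.
Travel time t = L / v = 2150 / 0.02451 = 87729 days = 240.2 years.

240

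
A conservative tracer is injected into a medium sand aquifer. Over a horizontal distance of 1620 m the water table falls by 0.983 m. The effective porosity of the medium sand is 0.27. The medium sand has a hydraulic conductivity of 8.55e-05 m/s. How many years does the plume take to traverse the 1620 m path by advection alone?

Convert K: 8.55e-05 m/s × 86400 = 7.387 m/day.
Hydraulic gradient i = Δh / L = 0.983 / 1620 = 0.0006068.
Darcy flux q = K · i = 7.387 × 0.0006068 = 0.004482 m/day.
Seepage velocity v = q / n_e = 0.004482 / 0.27 = 0.01660 m/day.
Travel time t = L / v = 1620 / 0.01660 = 97580 days = 267.2 years.

267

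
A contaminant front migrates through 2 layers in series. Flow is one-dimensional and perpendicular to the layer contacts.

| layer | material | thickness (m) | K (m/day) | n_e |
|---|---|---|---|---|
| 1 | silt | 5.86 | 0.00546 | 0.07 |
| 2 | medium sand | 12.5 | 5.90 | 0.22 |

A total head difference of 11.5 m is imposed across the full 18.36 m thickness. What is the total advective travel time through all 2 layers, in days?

With flow normal to the layers, continuity requires the same specific discharge q through every layer.
Σ(b_i/K_i) = 5.86/0.00546 + 12.5/5.90 = 1075 d.
q = Δh / Σ(b_i/K_i) = 11.5 / 1075 = 0.01069 m/day.
In each layer the seepage velocity is v_i = q/n_i, so the layer transit time is t_i = b_i·n_i / q:
  layer 1 (silt): t_1 = 5.86 × 0.07 / 0.01069 = 38.36 d
  layer 2 (medium sand): t_2 = 12.5 × 0.22 / 0.01069 = 257.2 d
Total t = Σ t_i = 295.5 days.

296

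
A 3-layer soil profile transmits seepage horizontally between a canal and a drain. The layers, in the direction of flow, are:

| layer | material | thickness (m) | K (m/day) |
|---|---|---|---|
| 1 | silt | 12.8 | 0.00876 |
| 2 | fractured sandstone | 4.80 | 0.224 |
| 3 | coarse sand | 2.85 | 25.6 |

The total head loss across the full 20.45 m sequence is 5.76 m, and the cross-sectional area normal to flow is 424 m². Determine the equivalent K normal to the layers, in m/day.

Flow is perpendicular to layering, so the layers act in series and the equivalent K is the thickness-weighted harmonic mean.
Total thickness L = 12.8 + 4.80 + 2.85 = 20.45 m.
Σ(b_i/K_i) = 12.8/0.00876 + 4.80/0.224 + 2.85/25.6 = 1483 d.
K_eq = L / Σ(b_i/K_i) = 20.45 / 1483 = 0.01379 m/day.

0.0138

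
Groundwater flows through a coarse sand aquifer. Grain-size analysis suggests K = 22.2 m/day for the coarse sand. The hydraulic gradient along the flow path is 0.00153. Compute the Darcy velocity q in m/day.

Hydraulic gradient i = 0.00153.
Specific discharge q = K · i = 22.20 × 0.001530 = 0.03397 m/day.

0.0340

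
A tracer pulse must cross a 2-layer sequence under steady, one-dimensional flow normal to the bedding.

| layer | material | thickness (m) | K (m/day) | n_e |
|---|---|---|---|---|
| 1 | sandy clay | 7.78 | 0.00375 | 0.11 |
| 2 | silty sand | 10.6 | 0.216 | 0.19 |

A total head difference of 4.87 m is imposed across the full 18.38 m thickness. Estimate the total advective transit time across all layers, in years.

3.43

With flow normal to the layers, continuity requires the same specific discharge q through every layer.
Σ(b_i/K_i) = 7.78/0.00375 + 10.6/0.216 = 2124 d.
q = Δh / Σ(b_i/K_i) = 4.87 / 2124 = 0.002293 m/day.
In each layer the seepage velocity is v_i = q/n_i, so the layer transit time is t_i = b_i·n_i / q:
  layer 1 (sandy clay): t_1 = 7.78 × 0.11 / 0.002293 = 373.2 d
  layer 2 (silty sand): t_2 = 10.6 × 0.19 / 0.002293 = 878.3 d
Total t = Σ t_i = 1251 days = 3.426 years.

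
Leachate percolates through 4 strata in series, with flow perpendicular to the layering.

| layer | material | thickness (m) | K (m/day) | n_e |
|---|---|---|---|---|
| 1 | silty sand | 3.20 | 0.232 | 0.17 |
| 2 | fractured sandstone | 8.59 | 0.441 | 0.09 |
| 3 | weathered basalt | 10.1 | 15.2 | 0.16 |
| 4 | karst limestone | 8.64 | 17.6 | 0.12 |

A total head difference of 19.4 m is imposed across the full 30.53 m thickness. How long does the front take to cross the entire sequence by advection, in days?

7.04

With flow normal to the layers, continuity requires the same specific discharge q through every layer.
Σ(b_i/K_i) = 3.20/0.232 + 8.59/0.441 + 10.1/15.2 + 8.64/17.6 = 34.43 d.
q = Δh / Σ(b_i/K_i) = 19.4 / 34.43 = 0.5635 m/day.
In each layer the seepage velocity is v_i = q/n_i, so the layer transit time is t_i = b_i·n_i / q:
  layer 1 (silty sand): t_1 = 3.20 × 0.17 / 0.5635 = 0.9654 d
  layer 2 (fractured sandstone): t_2 = 8.59 × 0.09 / 0.5635 = 1.372 d
  layer 3 (weathered basalt): t_3 = 10.1 × 0.16 / 0.5635 = 2.868 d
  layer 4 (karst limestone): t_4 = 8.64 × 0.12 / 0.5635 = 1.840 d
Total t = Σ t_i = 7.045 days.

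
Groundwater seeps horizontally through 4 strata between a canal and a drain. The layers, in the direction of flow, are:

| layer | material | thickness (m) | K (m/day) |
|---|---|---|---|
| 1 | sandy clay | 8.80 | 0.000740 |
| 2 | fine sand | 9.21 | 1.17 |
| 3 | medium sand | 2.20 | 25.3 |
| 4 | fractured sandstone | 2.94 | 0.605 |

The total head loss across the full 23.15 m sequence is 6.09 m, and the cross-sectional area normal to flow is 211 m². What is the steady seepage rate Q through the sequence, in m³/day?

0.108

Flow is perpendicular to layering, so the layers act in series and the equivalent K is the thickness-weighted harmonic mean.
Total thickness L = 8.80 + 9.21 + 2.20 + 2.94 = 23.15 m.
Σ(b_i/K_i) = 8.80/0.000740 + 9.21/1.17 + 2.20/25.3 + 2.94/0.605 = 11905 d.
K_eq = L / Σ(b_i/K_i) = 23.15 / 11905 = 0.001945 m/day.
Q = K_eq · A · (Δh/L) = 0.001945 × 211 × (6.09/23.15) = 0.1079 m³/day.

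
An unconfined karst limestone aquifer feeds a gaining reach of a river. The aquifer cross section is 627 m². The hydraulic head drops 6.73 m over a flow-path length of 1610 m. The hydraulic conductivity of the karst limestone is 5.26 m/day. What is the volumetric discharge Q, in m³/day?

13.8

Hydraulic gradient i = Δh / L = 6.73 / 1610 = 0.004180.
Darcy's law: Q = K · A · i = 5.260 × 627.0 × 0.004180 = 13.79 m³/day.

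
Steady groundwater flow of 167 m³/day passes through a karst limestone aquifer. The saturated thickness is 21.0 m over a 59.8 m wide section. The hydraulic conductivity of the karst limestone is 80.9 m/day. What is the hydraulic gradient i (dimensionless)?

0.00164

Cross-sectional area A = 59.8 × 21.0 = 1256 m².
From Q = K·A·i, i = Q / (K·A) = 167 / (80.90 × 1256) = 0.001644.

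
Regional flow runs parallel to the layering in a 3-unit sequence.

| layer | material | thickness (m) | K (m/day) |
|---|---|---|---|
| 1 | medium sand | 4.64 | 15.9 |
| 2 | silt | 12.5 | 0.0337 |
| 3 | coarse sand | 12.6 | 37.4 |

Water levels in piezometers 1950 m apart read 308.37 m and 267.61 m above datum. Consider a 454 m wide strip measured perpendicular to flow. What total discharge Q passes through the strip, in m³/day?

5180

Flow is parallel to layering, so each bed carries its own Darcy discharge and the transmissivities add.
Σ(K_i·b_i) = 15.9×4.64 + 0.0337×12.5 + 37.4×12.6 = 545.4 m²/day.
Hydraulic gradient i = (308.37 − 267.61) / 1950 = 40.76 / 1950 = 0.02090.
Q = Σ(K_i·b_i) · W · i = 545.4 × 454 × 0.02090 = 5176 m³/day.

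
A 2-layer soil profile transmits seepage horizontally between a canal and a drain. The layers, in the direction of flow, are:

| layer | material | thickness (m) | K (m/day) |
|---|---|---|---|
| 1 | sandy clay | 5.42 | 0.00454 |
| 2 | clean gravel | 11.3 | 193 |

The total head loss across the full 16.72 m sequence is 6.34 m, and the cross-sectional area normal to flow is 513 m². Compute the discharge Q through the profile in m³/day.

Flow is perpendicular to layering, so the layers act in series and the equivalent K is the thickness-weighted harmonic mean.
Total thickness L = 5.42 + 11.3 = 16.72 m.
Σ(b_i/K_i) = 5.42/0.00454 + 11.3/193 = 1194 d.
K_eq = L / Σ(b_i/K_i) = 16.72 / 1194 = 0.01400 m/day.
Q = K_eq · A · (Δh/L) = 0.01400 × 513 × (6.34/16.72) = 2.724 m³/day.

2.72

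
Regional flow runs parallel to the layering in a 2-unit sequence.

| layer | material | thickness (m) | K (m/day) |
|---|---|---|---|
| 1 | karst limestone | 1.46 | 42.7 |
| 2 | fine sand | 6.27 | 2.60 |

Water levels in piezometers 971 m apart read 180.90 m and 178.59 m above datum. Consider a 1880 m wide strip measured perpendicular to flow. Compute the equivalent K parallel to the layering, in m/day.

Flow is parallel to layering, so each bed carries its own Darcy discharge and the transmissivities add.
Σ(K_i·b_i) = 42.7×1.46 + 2.60×6.27 = 78.64 m²/day.
Total thickness b = 7.730 m, so K_eq = Σ(K_i·b_i)/b = 10.17 m/day.

10.2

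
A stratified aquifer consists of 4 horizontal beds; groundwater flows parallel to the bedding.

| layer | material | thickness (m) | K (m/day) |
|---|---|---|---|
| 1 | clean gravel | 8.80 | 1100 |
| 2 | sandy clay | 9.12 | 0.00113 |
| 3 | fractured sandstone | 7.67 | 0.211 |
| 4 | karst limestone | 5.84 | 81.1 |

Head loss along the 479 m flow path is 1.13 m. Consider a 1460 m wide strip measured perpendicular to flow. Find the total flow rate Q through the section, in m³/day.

Flow is parallel to layering, so each bed carries its own Darcy discharge and the transmissivities add.
Σ(K_i·b_i) = 1100×8.80 + 0.00113×9.12 + 0.211×7.67 + 81.1×5.84 = 10155 m²/day.
Hydraulic gradient i = Δh / L = 1.13 / 479 = 0.002359.
Q = Σ(K_i·b_i) · W · i = 10155 × 1460 × 0.002359 = 34977 m³/day.

35000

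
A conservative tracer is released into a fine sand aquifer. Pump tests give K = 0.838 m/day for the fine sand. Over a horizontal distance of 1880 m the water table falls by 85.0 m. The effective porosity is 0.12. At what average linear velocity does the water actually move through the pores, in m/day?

0.316

Hydraulic gradient i = Δh / L = 85.0 / 1880 = 0.04521.
Darcy flux q = K · i = 0.8380 × 0.04521 = 0.03789 m/day.
Seepage velocity v = q / n_e = 0.03789 / 0.12 = 0.3157 m/day.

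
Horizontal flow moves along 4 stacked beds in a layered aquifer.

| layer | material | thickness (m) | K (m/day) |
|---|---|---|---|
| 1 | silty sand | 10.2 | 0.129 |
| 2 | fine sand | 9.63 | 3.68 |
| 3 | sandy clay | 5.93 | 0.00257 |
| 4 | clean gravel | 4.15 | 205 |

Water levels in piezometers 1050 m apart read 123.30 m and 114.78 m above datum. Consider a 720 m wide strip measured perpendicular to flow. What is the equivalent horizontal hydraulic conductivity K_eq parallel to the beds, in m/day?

29.7

Flow is parallel to layering, so each bed carries its own Darcy discharge and the transmissivities add.
Σ(K_i·b_i) = 0.129×10.2 + 3.68×9.63 + 0.00257×5.93 + 205×4.15 = 887.5 m²/day.
Total thickness b = 29.91 m, so K_eq = Σ(K_i·b_i)/b = 29.67 m/day.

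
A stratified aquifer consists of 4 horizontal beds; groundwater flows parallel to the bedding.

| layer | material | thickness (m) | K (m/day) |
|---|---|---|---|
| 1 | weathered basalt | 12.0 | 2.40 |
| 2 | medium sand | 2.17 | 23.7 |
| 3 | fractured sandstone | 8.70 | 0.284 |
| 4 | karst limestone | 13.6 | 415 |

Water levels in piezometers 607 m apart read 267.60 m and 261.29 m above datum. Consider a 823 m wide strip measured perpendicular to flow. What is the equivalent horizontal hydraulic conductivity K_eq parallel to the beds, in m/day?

Flow is parallel to layering, so each bed carries its own Darcy discharge and the transmissivities add.
Σ(K_i·b_i) = 2.40×12.0 + 23.7×2.17 + 0.284×8.70 + 415×13.6 = 5727 m²/day.
Total thickness b = 36.47 m, so K_eq = Σ(K_i·b_i)/b = 157.0 m/day.

157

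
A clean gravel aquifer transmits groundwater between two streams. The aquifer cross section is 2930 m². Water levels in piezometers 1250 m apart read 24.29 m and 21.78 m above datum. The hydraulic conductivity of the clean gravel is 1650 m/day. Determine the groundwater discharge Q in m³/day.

9710

Hydraulic gradient i = (24.29 − 21.78) / 1250 = 2.51 / 1250 = 0.002008.
Darcy's law: Q = K · A · i = 1650 × 2930 × 0.002008 = 9708 m³/day.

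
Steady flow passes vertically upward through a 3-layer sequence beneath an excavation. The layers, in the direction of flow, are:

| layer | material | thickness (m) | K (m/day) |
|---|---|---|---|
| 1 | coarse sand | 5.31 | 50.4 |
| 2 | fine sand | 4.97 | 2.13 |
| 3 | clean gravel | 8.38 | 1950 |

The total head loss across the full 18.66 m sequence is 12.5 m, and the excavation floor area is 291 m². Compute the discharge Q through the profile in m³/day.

1490

Flow is perpendicular to layering, so the layers act in series and the equivalent K is the thickness-weighted harmonic mean.
Total thickness L = 5.31 + 4.97 + 8.38 = 18.66 m.
Σ(b_i/K_i) = 5.31/50.4 + 4.97/2.13 + 8.38/1950 = 2.443 d.
K_eq = L / Σ(b_i/K_i) = 18.66 / 2.443 = 7.638 m/day.
Q = K_eq · A · (Δh/L) = 7.638 × 291 × (12.5/18.66) = 1489 m³/day.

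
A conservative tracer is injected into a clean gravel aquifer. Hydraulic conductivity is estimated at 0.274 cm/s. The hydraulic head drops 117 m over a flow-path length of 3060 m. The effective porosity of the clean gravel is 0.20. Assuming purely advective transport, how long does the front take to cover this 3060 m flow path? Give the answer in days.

Convert K: 0.274 cm/s × 864 = 236.7 m/day.
Hydraulic gradient i = Δh / L = 117 / 3060 = 0.03824.
Darcy flux q = K · i = 236.7 × 0.03824 = 9.052 m/day.
Seepage velocity v = q / n_e = 9.052 / 0.20 = 45.26 m/day.
Travel time t = L / v = 3060 / 45.26 = 67.61 days.

67.6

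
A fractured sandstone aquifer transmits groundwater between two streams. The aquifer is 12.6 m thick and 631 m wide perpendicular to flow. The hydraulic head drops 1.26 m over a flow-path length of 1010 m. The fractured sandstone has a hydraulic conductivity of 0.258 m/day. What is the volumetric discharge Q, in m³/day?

2.56

Cross-sectional area A = 631 × 12.6 = 7951 m².
Hydraulic gradient i = Δh / L = 1.26 / 1010 = 0.001248.
Darcy's law: Q = K · A · i = 0.2580 × 7951 × 0.001248 = 2.559 m³/day.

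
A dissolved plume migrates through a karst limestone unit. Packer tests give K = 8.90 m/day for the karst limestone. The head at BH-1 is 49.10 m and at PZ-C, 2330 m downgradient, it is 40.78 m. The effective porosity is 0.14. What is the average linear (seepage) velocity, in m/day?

0.227

Hydraulic gradient i = (49.10 − 40.78) / 2330 = 8.32 / 2330 = 0.003571.
Darcy flux q = K · i = 8.900 × 0.003571 = 0.03178 m/day.
Seepage velocity v = q / n_e = 0.03178 / 0.14 = 0.2270 m/day.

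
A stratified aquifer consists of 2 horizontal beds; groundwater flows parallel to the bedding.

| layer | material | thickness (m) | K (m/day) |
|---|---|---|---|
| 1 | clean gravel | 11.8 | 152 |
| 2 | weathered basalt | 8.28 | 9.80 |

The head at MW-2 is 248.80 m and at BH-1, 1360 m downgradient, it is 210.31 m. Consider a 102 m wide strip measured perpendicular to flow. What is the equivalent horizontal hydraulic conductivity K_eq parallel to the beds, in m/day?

93.4

Flow is parallel to layering, so each bed carries its own Darcy discharge and the transmissivities add.
Σ(K_i·b_i) = 152×11.8 + 9.80×8.28 = 1875 m²/day.
Total thickness b = 20.08 m, so K_eq = Σ(K_i·b_i)/b = 93.36 m/day.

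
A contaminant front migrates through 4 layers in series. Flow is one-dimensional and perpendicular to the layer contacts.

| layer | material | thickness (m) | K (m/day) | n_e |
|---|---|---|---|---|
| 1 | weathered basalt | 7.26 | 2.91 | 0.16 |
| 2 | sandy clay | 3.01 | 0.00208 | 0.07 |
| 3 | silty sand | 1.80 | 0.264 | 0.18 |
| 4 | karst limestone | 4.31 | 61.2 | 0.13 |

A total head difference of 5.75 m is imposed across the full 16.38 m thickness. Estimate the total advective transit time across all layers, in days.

With flow normal to the layers, continuity requires the same specific discharge q through every layer.
Σ(b_i/K_i) = 7.26/2.91 + 3.01/0.00208 + 1.80/0.264 + 4.31/61.2 = 1456 d.
q = Δh / Σ(b_i/K_i) = 5.75 / 1456 = 0.003948 m/day.
In each layer the seepage velocity is v_i = q/n_i, so the layer transit time is t_i = b_i·n_i / q:
  layer 1 (weathered basalt): t_1 = 7.26 × 0.16 / 0.003948 = 294.2 d
  layer 2 (sandy clay): t_2 = 3.01 × 0.07 / 0.003948 = 53.37 d
  layer 3 (silty sand): t_3 = 1.80 × 0.18 / 0.003948 = 82.07 d
  layer 4 (karst limestone): t_4 = 4.31 × 0.13 / 0.003948 = 141.9 d
Total t = Σ t_i = 571.6 days.

572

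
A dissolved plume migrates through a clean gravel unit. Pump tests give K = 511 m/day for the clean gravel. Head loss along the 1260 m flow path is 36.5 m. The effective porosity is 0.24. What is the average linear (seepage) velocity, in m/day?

Hydraulic gradient i = Δh / L = 36.5 / 1260 = 0.02897.
Darcy flux q = K · i = 511.0 × 0.02897 = 14.80 m/day.
Seepage velocity v = q / n_e = 14.80 / 0.24 = 61.68 m/day.

61.7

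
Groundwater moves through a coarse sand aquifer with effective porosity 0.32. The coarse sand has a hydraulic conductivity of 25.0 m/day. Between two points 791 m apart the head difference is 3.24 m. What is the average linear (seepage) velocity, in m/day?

Hydraulic gradient i = Δh / L = 3.24 / 791 = 0.004096.
Darcy flux q = K · i = 25.00 × 0.004096 = 0.1024 m/day.
Seepage velocity v = q / n_e = 0.1024 / 0.32 = 0.3200 m/day.

0.320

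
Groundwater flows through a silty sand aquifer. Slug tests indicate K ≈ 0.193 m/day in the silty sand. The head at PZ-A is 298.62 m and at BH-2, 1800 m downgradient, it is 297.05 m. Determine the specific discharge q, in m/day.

0.000168

Hydraulic gradient i = (298.62 − 297.05) / 1800 = 1.57 / 1800 = 0.0008722.
Specific discharge q = K · i = 0.1930 × 0.0008722 = 0.0001683 m/day.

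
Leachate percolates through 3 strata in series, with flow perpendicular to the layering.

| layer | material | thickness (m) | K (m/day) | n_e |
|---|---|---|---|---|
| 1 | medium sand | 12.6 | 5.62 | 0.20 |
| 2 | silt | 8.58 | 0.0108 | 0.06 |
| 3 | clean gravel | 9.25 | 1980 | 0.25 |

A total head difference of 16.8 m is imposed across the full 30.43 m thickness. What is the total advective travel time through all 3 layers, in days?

254

With flow normal to the layers, continuity requires the same specific discharge q through every layer.
Σ(b_i/K_i) = 12.6/5.62 + 8.58/0.0108 + 9.25/1980 = 796.7 d.
q = Δh / Σ(b_i/K_i) = 16.8 / 796.7 = 0.02109 m/day.
In each layer the seepage velocity is v_i = q/n_i, so the layer transit time is t_i = b_i·n_i / q:
  layer 1 (medium sand): t_1 = 12.6 × 0.20 / 0.02109 = 119.5 d
  layer 2 (silt): t_2 = 8.58 × 0.06 / 0.02109 = 24.41 d
  layer 3 (clean gravel): t_3 = 9.25 × 0.25 / 0.02109 = 109.7 d
Total t = Σ t_i = 253.6 days.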